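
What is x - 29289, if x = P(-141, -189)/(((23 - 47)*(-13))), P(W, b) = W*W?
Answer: -3039429/104 ≈ -29225.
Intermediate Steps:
P(W, b) = W**2
x = 6627/104 (x = (-141)**2/(((23 - 47)*(-13))) = 19881/((-24*(-13))) = 19881/312 = 19881*(1/312) = 6627/104 ≈ 63.721)
x - 29289 = 6627/104 - 29289 = -3039429/104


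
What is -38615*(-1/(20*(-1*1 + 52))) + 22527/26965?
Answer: 212846203/5500860 ≈ 38.693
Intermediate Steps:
-38615*(-1/(20*(-1*1 + 52))) + 22527/26965 = -38615*(-1/(20*(-1 + 52))) + 22527*(1/26965) = -38615/((-20*51)) + 22527/26965 = -38615/(-1020) + 22527/26965 = -38615*(-1/1020) + 22527/26965 = 7723/204 + 22527/26965 = 212846203/5500860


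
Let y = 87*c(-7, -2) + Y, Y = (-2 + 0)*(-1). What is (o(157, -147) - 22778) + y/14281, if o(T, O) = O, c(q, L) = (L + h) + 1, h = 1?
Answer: -327391923/14281 ≈ -22925.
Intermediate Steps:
c(q, L) = 2 + L (c(q, L) = (L + 1) + 1 = (1 + L) + 1 = 2 + L)
Y = 2 (Y = -2*(-1) = 2)
y = 2 (y = 87*(2 - 2) + 2 = 87*0 + 2 = 0 + 2 = 2)
(o(157, -147) - 22778) + y/14281 = (-147 - 22778) + 2/14281 = -22925 + 2*(1/14281) = -22925 + 2/14281 = -327391923/14281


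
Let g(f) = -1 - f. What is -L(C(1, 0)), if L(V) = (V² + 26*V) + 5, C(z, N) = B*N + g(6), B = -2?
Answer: 128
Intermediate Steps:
C(z, N) = -7 - 2*N (C(z, N) = -2*N + (-1 - 1*6) = -2*N + (-1 - 6) = -2*N - 7 = -7 - 2*N)
L(V) = 5 + V² + 26*V
-L(C(1, 0)) = -(5 + (-7 - 2*0)² + 26*(-7 - 2*0)) = -(5 + (-7 + 0)² + 26*(-7 + 0)) = -(5 + (-7)² + 26*(-7)) = -(5 + 49 - 182) = -1*(-128) = 128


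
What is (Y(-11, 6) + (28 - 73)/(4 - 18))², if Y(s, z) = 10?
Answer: 34225/196 ≈ 174.62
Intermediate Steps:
(Y(-11, 6) + (28 - 73)/(4 - 18))² = (10 + (28 - 73)/(4 - 18))² = (10 - 45/(-14))² = (10 - 45*(-1/14))² = (10 + 45/14)² = (185/14)² = 34225/196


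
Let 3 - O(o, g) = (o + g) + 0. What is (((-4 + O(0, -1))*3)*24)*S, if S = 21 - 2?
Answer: 0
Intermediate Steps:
S = 19
O(o, g) = 3 - g - o (O(o, g) = 3 - ((o + g) + 0) = 3 - ((g + o) + 0) = 3 - (g + o) = 3 + (-g - o) = 3 - g - o)
(((-4 + O(0, -1))*3)*24)*S = (((-4 + (3 - 1*(-1) - 1*0))*3)*24)*19 = (((-4 + (3 + 1 + 0))*3)*24)*19 = (((-4 + 4)*3)*24)*19 = ((0*3)*24)*19 = (0*24)*19 = 0*19 = 0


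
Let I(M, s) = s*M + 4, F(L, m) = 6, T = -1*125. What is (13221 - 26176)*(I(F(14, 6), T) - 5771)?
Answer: 84427735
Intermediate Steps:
T = -125
I(M, s) = 4 + M*s (I(M, s) = M*s + 4 = 4 + M*s)
(13221 - 26176)*(I(F(14, 6), T) - 5771) = (13221 - 26176)*((4 + 6*(-125)) - 5771) = -12955*((4 - 750) - 5771) = -12955*(-746 - 5771) = -12955*(-6517) = 84427735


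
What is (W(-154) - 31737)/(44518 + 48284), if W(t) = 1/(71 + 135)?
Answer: -6537821/19117212 ≈ -0.34199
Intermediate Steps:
W(t) = 1/206
(W(-154) - 31737)/(44518 + 48284) = (1/206 - 31737)/(44518 + 48284) = -6537821/206/92802 = -6537821/206*1/92802 = -6537821/19117212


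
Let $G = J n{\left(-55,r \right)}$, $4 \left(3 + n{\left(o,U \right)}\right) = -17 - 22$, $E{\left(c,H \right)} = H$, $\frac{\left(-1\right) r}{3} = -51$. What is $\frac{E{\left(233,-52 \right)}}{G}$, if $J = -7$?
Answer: $- \frac{208}{357} \approx -0.58263$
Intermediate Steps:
$r = 153$ ($r = \left(-3\right) \left(-51\right) = 153$)
$n{\left(o,U \right)} = - \frac{51}{4}$ ($n{\left(o,U \right)} = -3 + \frac{-17 - 22}{4} = -3 + \frac{1}{4} \left(-39\right) = -3 - \frac{39}{4} = - \frac{51}{4}$)
$G = \frac{357}{4}$ ($G = \left(-7\right) \left(- \frac{51}{4}\right) = \frac{357}{4} \approx 89.25$)
$\frac{E{\left(233,-52 \right)}}{G} = - \frac{52}{\frac{357}{4}} = \left(-52\right) \frac{4}{357} = - \frac{208}{357}$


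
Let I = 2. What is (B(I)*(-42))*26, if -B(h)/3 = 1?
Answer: 3276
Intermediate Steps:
B(h) = -3 (B(h) = -3*1 = -3)
(B(I)*(-42))*26 = -3*(-42)*26 = 126*26 = 3276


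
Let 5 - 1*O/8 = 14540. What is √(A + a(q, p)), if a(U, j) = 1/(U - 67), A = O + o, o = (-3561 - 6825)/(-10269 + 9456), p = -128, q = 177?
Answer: I*√103319245385290/29810 ≈ 340.98*I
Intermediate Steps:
O = -116280 (O = 40 - 8*14540 = 40 - 116320 = -116280)
o = 3462/271 (o = -10386/(-813) = -10386*(-1/813) = 3462/271 ≈ 12.775)
A = -31508418/271 (A = -116280 + 3462/271 = -31508418/271 ≈ -1.1627e+5)
a(U, j) = 1/(-67 + U)
√(A + a(q, p)) = √(-31508418/271 + 1/(-67 + 177)) = √(-31508418/271 + 1/110) = √(-3465925709/29810) = I*√103319245385290/29810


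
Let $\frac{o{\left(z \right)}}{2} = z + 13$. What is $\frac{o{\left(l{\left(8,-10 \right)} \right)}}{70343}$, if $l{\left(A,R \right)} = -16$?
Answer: $- \frac{6}{70343} \approx -8.5296 \cdot 10^{-5}$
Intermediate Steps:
$o{\left(z \right)} = 26 + 2 z$ ($o{\left(z \right)} = 2 \left(z + 13\right) = 2 \left(13 + z\right) = 26 + 2 z$)
$\frac{o{\left(l{\left(8,-10 \right)} \right)}}{70343} = \frac{26 + 2 \left(-16\right)}{70343} = \left(26 - 32\right) \frac{1}{70343} = \left(-6\right) \frac{1}{70343} = - \frac{6}{70343}$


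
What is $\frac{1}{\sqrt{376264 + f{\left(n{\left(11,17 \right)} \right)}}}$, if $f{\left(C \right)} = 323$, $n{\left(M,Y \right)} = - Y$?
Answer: $\frac{\sqrt{41843}}{125529} \approx 0.0016295$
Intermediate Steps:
$\frac{1}{\sqrt{376264 + f{\left(n{\left(11,17 \right)} \right)}}} = \frac{1}{\sqrt{376264 + 323}} = \frac{1}{\sqrt{376587}} = \frac{1}{3 \sqrt{41843}} = \frac{\sqrt{41843}}{125529}$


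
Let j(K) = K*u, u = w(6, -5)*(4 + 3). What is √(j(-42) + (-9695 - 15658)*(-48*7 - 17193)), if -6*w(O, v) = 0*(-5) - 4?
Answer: √444412541 ≈ 21081.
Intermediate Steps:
w(O, v) = ⅔ (w(O, v) = -(0*(-5) - 4)/6 = -(0 - 4)/6 = -⅙*(-4) = ⅔)
u = 14/3 (u = 2*(4 + 3)/3 = (⅔)*7 = 14/3 ≈ 4.6667)
j(K) = 14*K/3 (j(K) = K*(14/3) = 14*K/3)
√(j(-42) + (-9695 - 15658)*(-48*7 - 17193)) = √((14/3)*(-42) + (-9695 - 15658)*(-48*7 - 17193)) = √(-196 - 25353*(-336 - 17193)) = √(-196 - 25353*(-17529)) = √(-196 + 444412737) = √444412541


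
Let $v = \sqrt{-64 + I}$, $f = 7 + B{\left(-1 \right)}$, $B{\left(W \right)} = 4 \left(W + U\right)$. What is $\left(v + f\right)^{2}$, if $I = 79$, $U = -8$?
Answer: $\left(29 - \sqrt{15}\right)^{2} \approx 631.37$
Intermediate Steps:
$B{\left(W \right)} = -32 + 4 W$ ($B{\left(W \right)} = 4 \left(W - 8\right) = 4 \left(-8 + W\right) = -32 + 4 W$)
$f = -29$ ($f = 7 + \left(-32 + 4 \left(-1\right)\right) = 7 - 36 = -29$)
$v = \sqrt{15}$ ($v = \sqrt{-64 + 79} = \sqrt{15} \approx 3.873$)
$\left(v + f\right)^{2} = \left(\sqrt{15} - 29\right)^{2} = \left(-29 + \sqrt{15}\right)^{2}$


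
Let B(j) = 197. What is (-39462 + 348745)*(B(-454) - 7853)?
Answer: -2367870648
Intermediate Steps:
(-39462 + 348745)*(B(-454) - 7853) = (-39462 + 348745)*(197 - 7853) = 309283*(-7656) = -2367870648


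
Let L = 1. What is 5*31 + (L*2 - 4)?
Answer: 153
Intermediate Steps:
5*31 + (L*2 - 4) = 5*31 + (1*2 - 4) = 155 + (2 - 4) = 155 - 2 = 153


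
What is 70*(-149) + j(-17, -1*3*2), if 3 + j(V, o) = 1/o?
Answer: -62599/6 ≈ -10433.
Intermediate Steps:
j(V, o) = -3 + 1/o
70*(-149) + j(-17, -1*3*2) = 70*(-149) + (-3 + 1/(-1*3*2)) = -10430 + (-3 + 1/(-3*2)) = -10430 + (-3 + 1/(-6)) = -10430 + (-3 - ⅙) = -10430 - 19/6 = -62599/6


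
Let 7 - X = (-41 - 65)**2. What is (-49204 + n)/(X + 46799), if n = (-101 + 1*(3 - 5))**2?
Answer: -7719/7114 ≈ -1.0850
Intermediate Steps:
n = 10609 (n = (-101 + 1*(-2))**2 = (-101 - 2)**2 = (-103)**2 = 10609)
X = -11229 (X = 7 - (-41 - 65)**2 = 7 - 1*(-106)**2 = 7 - 1*11236 = 7 - 11236 = -11229)
(-49204 + n)/(X + 46799) = (-49204 + 10609)/(-11229 + 46799) = -38595/35570 = -38595*1/35570 = -7719/7114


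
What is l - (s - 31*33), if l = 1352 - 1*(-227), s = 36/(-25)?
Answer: 65086/25 ≈ 2603.4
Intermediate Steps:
s = -36/25 (s = 36*(-1/25) = -36/25 ≈ -1.4400)
l = 1579 (l = 1352 + 227 = 1579)
l - (s - 31*33) = 1579 - (-36/25 - 31*33) = 1579 - (-36/25 - 1023) = 1579 - 1*(-25611/25) = 1579 + 25611/25 = 65086/25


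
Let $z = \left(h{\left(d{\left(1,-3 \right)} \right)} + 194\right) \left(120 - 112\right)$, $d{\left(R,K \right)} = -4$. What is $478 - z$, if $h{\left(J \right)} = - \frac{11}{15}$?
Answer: $- \frac{16022}{15} \approx -1068.1$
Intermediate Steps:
$h{\left(J \right)} = - \frac{11}{15}$
$z = \frac{23192}{15}$ ($z = \left(- \frac{11}{15} + 194\right) \left(120 - 112\right) = \frac{2899}{15} \cdot 8 = \frac{23192}{15} \approx 1546.1$)
$478 - z = 478 - \frac{23192}{15} = - \frac{16022}{15}$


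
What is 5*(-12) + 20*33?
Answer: 600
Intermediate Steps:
5*(-12) + 20*33 = -60 + 660 = 600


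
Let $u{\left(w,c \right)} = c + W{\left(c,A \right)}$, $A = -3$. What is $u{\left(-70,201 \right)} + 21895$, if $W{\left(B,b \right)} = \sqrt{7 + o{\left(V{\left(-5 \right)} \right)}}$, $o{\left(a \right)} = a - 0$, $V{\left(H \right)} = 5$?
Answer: $22096 + 2 \sqrt{3} \approx 22099.0$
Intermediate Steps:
$o{\left(a \right)} = a$ ($o{\left(a \right)} = a + 0 = a$)
$W{\left(B,b \right)} = 2 \sqrt{3}$ ($W{\left(B,b \right)} = \sqrt{7 + 5} = \sqrt{12} = 2 \sqrt{3}$)
$u{\left(w,c \right)} = c + 2 \sqrt{3}$
$u{\left(-70,201 \right)} + 21895 = \left(201 + 2 \sqrt{3}\right) + 21895 = 22096 + 2 \sqrt{3}$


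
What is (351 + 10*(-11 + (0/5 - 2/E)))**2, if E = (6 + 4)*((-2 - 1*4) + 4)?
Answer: 58564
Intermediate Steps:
E = -20 (E = 10*((-2 - 4) + 4) = 10*(-6 + 4) = 10*(-2) = -20)
(351 + 10*(-11 + (0/5 - 2/E)))**2 = (351 + 10*(-11 + (0/5 - 2/(-20))))**2 = (351 + 10*(-11 + (0*(1/5) - 2*(-1/20))))**2 = (351 + 10*(-11 + (0 + 1/10)))**2 = (351 + 10*(-11 + 1/10))**2 = (351 + 10*(-109/10))**2 = (351 - 109)**2 = 242**2 = 58564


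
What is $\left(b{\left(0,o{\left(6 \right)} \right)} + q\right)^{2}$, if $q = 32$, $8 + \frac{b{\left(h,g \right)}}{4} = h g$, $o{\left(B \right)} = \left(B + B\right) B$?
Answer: $0$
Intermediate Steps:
$o{\left(B \right)} = 2 B^{2}$ ($o{\left(B \right)} = 2 B B = 2 B^{2}$)
$b{\left(h,g \right)} = -32 + 4 g h$ ($b{\left(h,g \right)} = -32 + 4 h g = -32 + 4 g h$)
$\left(b{\left(0,o{\left(6 \right)} \right)} + q\right)^{2} = \left(\left(-32 + 4 \cdot 2 \cdot 6^{2} \cdot 0\right) + 32\right)^{2} = \left(\left(-32 + 4 \cdot 2 \cdot 36 \cdot 0\right) + 32\right)^{2} = \left(\left(-32 + 4 \cdot 72 \cdot 0\right) + 32\right)^{2} = \left(\left(-32 + 0\right) + 32\right)^{2} = \left(-32 + 32\right)^{2} = 0^{2} = 0$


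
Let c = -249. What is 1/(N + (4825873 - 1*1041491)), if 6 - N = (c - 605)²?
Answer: 1/3055072 ≈ 3.2732e-7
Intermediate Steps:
N = -729310 (N = 6 - (-249 - 605)² = 6 - 1*(-854)² = 6 - 1*729316 = 6 - 729316 = -729310)
1/(N + (4825873 - 1*1041491)) = 1/(-729310 + (4825873 - 1*1041491)) = 1/(-729310 + (4825873 - 1041491)) = 1/(-729310 + 3784382) = 1/3055072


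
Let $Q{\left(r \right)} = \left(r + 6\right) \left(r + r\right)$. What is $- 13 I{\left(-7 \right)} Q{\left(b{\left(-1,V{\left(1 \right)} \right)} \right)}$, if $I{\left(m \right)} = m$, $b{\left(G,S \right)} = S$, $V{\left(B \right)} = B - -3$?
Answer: $7280$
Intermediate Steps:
$V{\left(B \right)} = 3 + B$ ($V{\left(B \right)} = B + 3 = 3 + B$)
$Q{\left(r \right)} = 2 r \left(6 + r\right)$ ($Q{\left(r \right)} = \left(6 + r\right) 2 r = 2 r \left(6 + r\right)$)
$- 13 I{\left(-7 \right)} Q{\left(b{\left(-1,V{\left(1 \right)} \right)} \right)} = \left(-13\right) \left(-7\right) 2 \left(3 + 1\right) \left(6 + \left(3 + 1\right)\right) = 91 \cdot 2 \cdot 4 \left(6 + 4\right) = 91 \cdot 2 \cdot 4 \cdot 10 = 91 \cdot 80 = 7280$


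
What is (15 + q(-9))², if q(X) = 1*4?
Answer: 361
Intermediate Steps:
q(X) = 4
(15 + q(-9))² = (15 + 4)² = 19² = 361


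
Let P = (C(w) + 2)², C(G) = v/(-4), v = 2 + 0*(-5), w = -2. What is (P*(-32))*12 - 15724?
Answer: -16588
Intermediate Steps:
v = 2 (v = 2 + 0 = 2)
C(G) = -½ (C(G) = 2/(-4) = 2*(-¼) = -½)
P = 9/4 (P = (-½ + 2)² = (3/2)² = 9/4 ≈ 2.2500)
(P*(-32))*12 - 15724 = ((9/4)*(-32))*12 - 15724 = -72*12 - 15724 = -864 - 15724 = -16588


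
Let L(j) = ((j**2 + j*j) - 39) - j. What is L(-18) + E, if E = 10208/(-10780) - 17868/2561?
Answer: 388436203/627445 ≈ 619.08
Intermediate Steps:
E = -4971812/627445 (E = 10208*(-1/10780) - 17868*1/2561 = -232/245 - 17868/2561 = -4971812/627445 ≈ -7.9239)
L(j) = -39 - j + 2*j**2 (L(j) = ((j**2 + j**2) - 39) - j = (2*j**2 - 39) - j = (-39 + 2*j**2) - j = -39 - j + 2*j**2)
L(-18) + E = (-39 - 1*(-18) + 2*(-18)**2) - 4971812/627445 = (-39 + 18 + 2*324) - 4971812/627445 = (-39 + 18 + 648) - 4971812/627445 = 627 - 4971812/627445 = 388436203/627445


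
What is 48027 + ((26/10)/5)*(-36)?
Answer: 1200207/25 ≈ 48008.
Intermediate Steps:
48027 + ((26/10)/5)*(-36) = 48027 + ((26*(⅒))*(⅕))*(-36) = 48027 + ((13/5)*(⅕))*(-36) = 48027 + (13/25)*(-36) = 48027 - 468/25 = 1200207/25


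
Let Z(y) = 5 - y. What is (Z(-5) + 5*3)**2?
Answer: 625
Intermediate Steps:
(Z(-5) + 5*3)**2 = ((5 - 1*(-5)) + 5*3)**2 = ((5 + 5) + 15)**2 = (10 + 15)**2 = 25**2 = 625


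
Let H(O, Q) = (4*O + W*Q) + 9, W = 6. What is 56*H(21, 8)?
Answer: 7896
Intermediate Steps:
H(O, Q) = 9 + 4*O + 6*Q (H(O, Q) = (4*O + 6*Q) + 9 = 9 + 4*O + 6*Q)
56*H(21, 8) = 56*(9 + 4*21 + 6*8) = 56*(9 + 84 + 48) = 56*141 = 7896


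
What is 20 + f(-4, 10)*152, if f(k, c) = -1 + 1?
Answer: 20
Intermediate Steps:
f(k, c) = 0
20 + f(-4, 10)*152 = 20 + 0*152 = 20 + 0 = 20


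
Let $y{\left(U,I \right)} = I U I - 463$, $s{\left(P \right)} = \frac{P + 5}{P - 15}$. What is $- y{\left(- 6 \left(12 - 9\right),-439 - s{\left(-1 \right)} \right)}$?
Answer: $\frac{27723929}{8} \approx 3.4655 \cdot 10^{6}$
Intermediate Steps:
$s{\left(P \right)} = \frac{5 + P}{-15 + P}$
$y{\left(U,I \right)} = -463 + U I^{2}$ ($y{\left(U,I \right)} = U I^{2} - 463 = -463 + U I^{2}$)
$- y{\left(- 6 \left(12 - 9\right),-439 - s{\left(-1 \right)} \right)} = - (-463 + - 6 \left(12 - 9\right) \left(-439 - \frac{5 - 1}{-15 - 1}\right)^{2}) = - (-463 + \left(-6\right) 3 \left(-439 - \frac{1}{-16} \cdot 4\right)^{2}) = - (-463 - 18 \left(-439 - \left(- \frac{1}{16}\right) 4\right)^{2}) = - (-463 - 18 \left(-439 - - \frac{1}{4}\right)^{2}) = - (-463 - 18 \left(-439 + \frac{1}{4}\right)^{2}) = - (-463 - 18 \left(- \frac{1755}{4}\right)^{2}) = - (-463 - \frac{27720225}{8}) = \left(-1\right) \left(- \frac{27723929}{8}\right) = \frac{27723929}{8}$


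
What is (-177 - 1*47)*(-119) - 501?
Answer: 26155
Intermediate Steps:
(-177 - 1*47)*(-119) - 501 = (-177 - 47)*(-119) - 501 = -224*(-119) - 501 = 26656 - 501 = 26155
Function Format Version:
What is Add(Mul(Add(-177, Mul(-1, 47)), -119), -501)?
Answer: 26155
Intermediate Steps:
Add(Mul(Add(-177, Mul(-1, 47)), -119), -501) = Add(Mul(Add(-177, -47), -119), -501) = Add(Mul(-224, -119), -501) = Add(26656, -501) = 26155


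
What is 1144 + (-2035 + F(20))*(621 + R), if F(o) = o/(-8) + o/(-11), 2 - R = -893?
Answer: -33995086/11 ≈ -3.0905e+6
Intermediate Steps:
R = 895 (R = 2 - 1*(-893) = 2 + 893 = 895)
F(o) = -19*o/88 (F(o) = o*(-⅛) + o*(-1/11) = -o/8 - o/11 = -19*o/88)
1144 + (-2035 + F(20))*(621 + R) = 1144 + (-2035 - 19/88*20)*(621 + 895) = 1144 + (-2035 - 95/22)*1516 = 1144 - 44865/22*1516 = 1144 - 34007670/11 = -33995086/11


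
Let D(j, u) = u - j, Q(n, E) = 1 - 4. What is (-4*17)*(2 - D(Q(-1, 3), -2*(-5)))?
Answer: 748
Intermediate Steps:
Q(n, E) = -3
(-4*17)*(2 - D(Q(-1, 3), -2*(-5))) = (-4*17)*(2 - (-2*(-5) - 1*(-3))) = -68*(2 - (10 + 3)) = -68*(2 - 1*13) = -68*(2 - 13) = -68*(-11) = 748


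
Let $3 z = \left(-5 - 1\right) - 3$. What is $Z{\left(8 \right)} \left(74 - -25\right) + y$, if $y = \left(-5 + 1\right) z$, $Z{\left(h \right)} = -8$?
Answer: $-780$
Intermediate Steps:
$z = -3$ ($z = \frac{\left(-5 - 1\right) - 3}{3} = \frac{-6 - 3}{3} = \frac{1}{3} \left(-9\right) = -3$)
$y = 12$ ($y = \left(-5 + 1\right) \left(-3\right) = \left(-4\right) \left(-3\right) = 12$)
$Z{\left(8 \right)} \left(74 - -25\right) + y = - 8 \left(74 - -25\right) + 12 = - 8 \left(74 + 25\right) + 12 = \left(-8\right) 99 + 12 = -792 + 12 = -780$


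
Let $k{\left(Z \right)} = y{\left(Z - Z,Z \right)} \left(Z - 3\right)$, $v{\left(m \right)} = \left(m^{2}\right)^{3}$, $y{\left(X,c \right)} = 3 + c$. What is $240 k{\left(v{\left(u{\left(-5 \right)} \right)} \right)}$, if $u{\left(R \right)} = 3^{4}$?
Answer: $19143946338449402367204480$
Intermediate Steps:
$u{\left(R \right)} = 81$
$v{\left(m \right)} = m^{6}$
$k{\left(Z \right)} = \left(-3 + Z\right) \left(3 + Z\right)$ ($k{\left(Z \right)} = \left(3 + Z\right) \left(Z - 3\right) = \left(3 + Z\right) \left(-3 + Z\right) = \left(-3 + Z\right) \left(3 + Z\right)$)
$240 k{\left(v{\left(u{\left(-5 \right)} \right)} \right)} = 240 \left(-9 + \left(81^{6}\right)^{2}\right) = 240 \left(-9 + 282429536481^{2}\right) = 240 \left(-9 + 79766443076872509863361\right) = 240 \cdot 79766443076872509863352 = 19143946338449402367204480$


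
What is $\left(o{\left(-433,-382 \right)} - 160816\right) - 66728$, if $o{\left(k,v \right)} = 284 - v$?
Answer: $-226878$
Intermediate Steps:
$\left(o{\left(-433,-382 \right)} - 160816\right) - 66728 = \left(\left(284 - -382\right) - 160816\right) - 66728 = \left(\left(284 + 382\right) - 160816\right) - 66728 = \left(666 - 160816\right) - 66728 = -160150 - 66728 = -226878$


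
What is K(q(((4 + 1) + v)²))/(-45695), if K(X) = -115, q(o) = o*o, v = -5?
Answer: 23/9139 ≈ 0.0025167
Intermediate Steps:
q(o) = o²
K(q(((4 + 1) + v)²))/(-45695) = -115/(-45695) = -115*(-1/45695) = 23/9139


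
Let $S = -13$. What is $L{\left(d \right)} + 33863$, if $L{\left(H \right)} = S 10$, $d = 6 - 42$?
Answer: $33733$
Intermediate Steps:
$d = -36$ ($d = 6 - 42 = -36$)
$L{\left(H \right)} = -130$ ($L{\left(H \right)} = \left(-13\right) 10 = -130$)
$L{\left(d \right)} + 33863 = -130 + 33863 = 33733$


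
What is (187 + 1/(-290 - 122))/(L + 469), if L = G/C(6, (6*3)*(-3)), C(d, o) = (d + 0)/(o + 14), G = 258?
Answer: -25681/171804 ≈ -0.14948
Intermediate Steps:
C(d, o) = d/(14 + o)
L = -1720 (L = 258/((6/(14 + (6*3)*(-3)))) = 258/((6/(14 + 18*(-3)))) = 258/((6/(14 - 54))) = 258/((6/(-40))) = 258/((6*(-1/40))) = 258/(-3/20) = 258*(-20/3) = -1720)
(187 + 1/(-290 - 122))/(L + 469) = (187 + 1/(-290 - 122))/(-1720 + 469) = (187 + 1/(-412))/(-1251) = (187 - 1/412)*(-1/1251) = (77043/412)*(-1/1251) = -25681/171804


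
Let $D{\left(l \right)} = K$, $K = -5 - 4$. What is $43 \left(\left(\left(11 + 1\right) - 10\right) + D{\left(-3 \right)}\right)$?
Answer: $-301$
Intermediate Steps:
$K = -9$ ($K = -5 - 4 = -9$)
$D{\left(l \right)} = -9$
$43 \left(\left(\left(11 + 1\right) - 10\right) + D{\left(-3 \right)}\right) = 43 \left(\left(\left(11 + 1\right) - 10\right) - 9\right) = 43 \left(\left(12 - 10\right) - 9\right) = 43 \left(2 - 9\right) = 43 \left(-7\right) = -301$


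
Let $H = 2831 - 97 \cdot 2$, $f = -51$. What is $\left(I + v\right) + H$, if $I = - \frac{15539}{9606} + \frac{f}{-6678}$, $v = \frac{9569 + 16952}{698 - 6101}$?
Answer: $\frac{8441807599814}{3209225313} \approx 2630.5$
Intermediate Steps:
$v = - \frac{26521}{5403}$ ($v = \frac{26521}{-5403} = 26521 \left(- \frac{1}{5403}\right) = - \frac{26521}{5403} \approx -4.9086$)
$H = 2637$ ($H = 2831 - 194 = 2637$)
$I = - \frac{956292}{593971}$ ($I = - \frac{15539}{9606} - \frac{51}{-6678} = \left(-15539\right) \frac{1}{9606} - - \frac{17}{2226} = - \frac{15539}{9606} + \frac{17}{2226} = - \frac{956292}{593971} \approx -1.61$)
$\left(I + v\right) + H = \left(- \frac{956292}{593971} - \frac{26521}{5403}\right) + 2637 = - \frac{20919550567}{3209225313} + 2637 = \frac{8441807599814}{3209225313}$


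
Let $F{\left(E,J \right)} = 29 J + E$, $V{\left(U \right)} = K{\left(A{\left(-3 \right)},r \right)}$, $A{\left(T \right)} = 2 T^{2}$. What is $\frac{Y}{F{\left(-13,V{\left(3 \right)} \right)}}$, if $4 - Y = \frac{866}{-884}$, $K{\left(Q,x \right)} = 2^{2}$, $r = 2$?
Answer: $\frac{2201}{45526} \approx 0.048346$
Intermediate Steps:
$K{\left(Q,x \right)} = 4$
$Y = \frac{2201}{442}$ ($Y = 4 - \frac{866}{-884} = 4 - 866 \left(- \frac{1}{884}\right) = 4 - - \frac{433}{442} = 4 + \frac{433}{442} = \frac{2201}{442} \approx 4.9796$)
$V{\left(U \right)} = 4$
$F{\left(E,J \right)} = E + 29 J$
$\frac{Y}{F{\left(-13,V{\left(3 \right)} \right)}} = \frac{2201}{442 \left(-13 + 29 \cdot 4\right)} = \frac{2201}{442 \left(-13 + 116\right)} = \frac{2201}{442 \cdot 103} = \frac{2201}{442} \cdot \frac{1}{103} = \frac{2201}{45526}$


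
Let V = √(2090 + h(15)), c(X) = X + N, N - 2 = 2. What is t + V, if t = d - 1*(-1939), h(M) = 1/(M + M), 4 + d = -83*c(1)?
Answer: 1520 + √1881030/30 ≈ 1565.7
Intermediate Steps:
N = 4 (N = 2 + 2 = 4)
c(X) = 4 + X (c(X) = X + 4 = 4 + X)
d = -419 (d = -4 - 83*(4 + 1) = -4 - 83*5 = -4 - 415 = -419)
h(M) = 1/(2*M)
V = √1881030/30 (V = √(2090 + (½)/15) = √(2090 + (½)*(1/15)) = √(2090 + 1/30) = √(62701/30) = √1881030/30 ≈ 45.717)
t = 1520 (t = -419 - 1*(-1939) = -419 + 1939 = 1520)
t + V = 1520 + √1881030/30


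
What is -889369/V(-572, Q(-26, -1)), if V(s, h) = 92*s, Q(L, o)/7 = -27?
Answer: 68413/4048 ≈ 16.900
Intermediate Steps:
Q(L, o) = -189 (Q(L, o) = 7*(-27) = -189)
-889369/V(-572, Q(-26, -1)) = -889369/(92*(-572)) = -889369/(-52624) = -889369*(-1/52624) = 68413/4048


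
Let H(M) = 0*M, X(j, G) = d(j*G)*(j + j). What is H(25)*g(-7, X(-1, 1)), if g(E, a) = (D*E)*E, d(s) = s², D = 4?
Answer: 0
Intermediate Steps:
X(j, G) = 2*G²*j³ (X(j, G) = (j*G)²*(j + j) = (G*j)²*(2*j) = (G²*j²)*(2*j) = 2*G²*j³)
H(M) = 0
g(E, a) = 4*E² (g(E, a) = (4*E)*E = 4*E²)
H(25)*g(-7, X(-1, 1)) = 0*(4*(-7)²) = 0*(4*49) = 0*196 = 0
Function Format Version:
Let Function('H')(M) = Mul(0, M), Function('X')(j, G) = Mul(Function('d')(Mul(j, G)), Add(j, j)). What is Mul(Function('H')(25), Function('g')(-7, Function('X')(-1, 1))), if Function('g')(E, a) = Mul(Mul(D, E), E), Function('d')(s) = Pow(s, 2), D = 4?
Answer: 0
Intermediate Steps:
Function('X')(j, G) = Mul(2, Pow(G, 2), Pow(j, 3)) (Function('X')(j, G) = Mul(Pow(Mul(j, G), 2), Add(j, j)) = Mul(Pow(Mul(G, j), 2), Mul(2, j)) = Mul(Mul(Pow(G, 2), Pow(j, 2)), Mul(2, j)) = Mul(2, Pow(G, 2), Pow(j, 3)))
Function('H')(M) = 0
Function('g')(E, a) = Mul(4, Pow(E, 2)) (Function('g')(E, a) = Mul(Mul(4, E), E) = Mul(4, Pow(E, 2)))
Mul(Function('H')(25), Function('g')(-7, Function('X')(-1, 1))) = Mul(0, Mul(4, Pow(-7, 2))) = Mul(0, Mul(4, 49)) = Mul(0, 196) = 0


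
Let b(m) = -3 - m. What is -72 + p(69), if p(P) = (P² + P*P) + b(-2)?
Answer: 9449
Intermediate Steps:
p(P) = -1 + 2*P² (p(P) = (P² + P*P) + (-3 - 1*(-2)) = (P² + P²) + (-3 + 2) = 2*P² - 1 = -1 + 2*P²)
-72 + p(69) = -72 + (-1 + 2*69²) = -72 + (-1 + 2*4761) = -72 + (-1 + 9522) = -72 + 9521 = 9449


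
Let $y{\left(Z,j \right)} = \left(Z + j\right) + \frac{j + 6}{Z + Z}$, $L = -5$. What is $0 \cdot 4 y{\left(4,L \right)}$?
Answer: $0$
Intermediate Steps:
$y{\left(Z,j \right)} = Z + j + \frac{6 + j}{2 Z}$ ($y{\left(Z,j \right)} = \left(Z + j\right) + \frac{6 + j}{2 Z} = Z + j + \frac{6 + j}{2 Z}$)
$0 \cdot 4 y{\left(4,L \right)} = 0 \cdot 4 \frac{3 + \frac{1}{2} \left(-5\right) + 4 \left(4 - 5\right)}{4} = 0 \frac{3 - \frac{5}{2} + 4 \left(-1\right)}{4} = 0 \frac{3 - \frac{5}{2} - 4}{4} = 0 \cdot \frac{1}{4} \left(- \frac{7}{2}\right) = 0 \left(- \frac{7}{8}\right) = 0$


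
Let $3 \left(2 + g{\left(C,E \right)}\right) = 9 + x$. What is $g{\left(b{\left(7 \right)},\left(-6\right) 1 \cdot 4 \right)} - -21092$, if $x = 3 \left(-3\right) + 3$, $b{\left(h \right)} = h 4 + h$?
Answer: $21091$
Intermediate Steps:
$b{\left(h \right)} = 5 h$ ($b{\left(h \right)} = 4 h + h = 5 h$)
$x = -6$ ($x = -9 + 3 = -6$)
$g{\left(C,E \right)} = -1$ ($g{\left(C,E \right)} = -2 + \frac{9 - 6}{3} = -2 + \frac{1}{3} \cdot 3 = -2 + 1 = -1$)
$g{\left(b{\left(7 \right)},\left(-6\right) 1 \cdot 4 \right)} - -21092 = -1 - -21092 = -1 + 21092 = 21091$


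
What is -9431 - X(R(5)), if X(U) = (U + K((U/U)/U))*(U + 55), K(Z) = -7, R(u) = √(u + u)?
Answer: -9056 - 48*√10 ≈ -9207.8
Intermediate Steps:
R(u) = √2*√u (R(u) = √(2*u) = √2*√u)
X(U) = (-7 + U)*(55 + U) (X(U) = (U - 7)*(U + 55) = (-7 + U)*(55 + U))
-9431 - X(R(5)) = -9431 - (-385 + (√2*√5)² + 48*(√2*√5)) = -9431 - (-385 + (√10)² + 48*√10) = -9431 - (-385 + 10 + 48*√10) = -9431 - (-375 + 48*√10) = -9431 + (375 - 48*√10) = -9056 - 48*√10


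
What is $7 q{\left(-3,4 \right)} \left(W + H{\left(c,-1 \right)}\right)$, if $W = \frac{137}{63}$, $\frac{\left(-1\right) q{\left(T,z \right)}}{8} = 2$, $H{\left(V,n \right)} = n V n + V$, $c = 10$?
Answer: $- \frac{22352}{9} \approx -2483.6$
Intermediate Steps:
$H{\left(V,n \right)} = V + V n^{2}$ ($H{\left(V,n \right)} = V n n + V = V n^{2} + V = V + V n^{2}$)
$q{\left(T,z \right)} = -16$ ($q{\left(T,z \right)} = \left(-8\right) 2 = -16$)
$W = \frac{137}{63}$ ($W = 137 \cdot \frac{1}{63} = \frac{137}{63} \approx 2.1746$)
$7 q{\left(-3,4 \right)} \left(W + H{\left(c,-1 \right)}\right) = 7 \left(-16\right) \left(\frac{137}{63} + 10 \left(1 + \left(-1\right)^{2}\right)\right) = - 112 \left(\frac{137}{63} + 10 \left(1 + 1\right)\right) = - 112 \left(\frac{137}{63} + 10 \cdot 2\right) = - 112 \left(\frac{137}{63} + 20\right) = \left(-112\right) \frac{1397}{63} = - \frac{22352}{9}$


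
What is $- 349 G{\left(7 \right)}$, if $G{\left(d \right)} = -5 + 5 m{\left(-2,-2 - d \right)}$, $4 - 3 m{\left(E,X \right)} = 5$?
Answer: $\frac{6980}{3} \approx 2326.7$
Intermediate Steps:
$m{\left(E,X \right)} = - \frac{1}{3}$ ($m{\left(E,X \right)} = \frac{4}{3} - \frac{5}{3} = - \frac{1}{3}$)
$G{\left(d \right)} = - \frac{20}{3}$ ($G{\left(d \right)} = -5 + 5 \left(- \frac{1}{3}\right) = -5 - \frac{5}{3} = - \frac{20}{3}$)
$- 349 G{\left(7 \right)} = \left(-349\right) \left(- \frac{20}{3}\right) = \frac{6980}{3}$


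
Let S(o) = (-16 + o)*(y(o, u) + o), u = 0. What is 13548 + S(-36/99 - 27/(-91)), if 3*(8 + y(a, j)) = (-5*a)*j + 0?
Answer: 13704979773/1002001 ≈ 13678.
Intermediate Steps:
y(a, j) = -8 - 5*a*j/3 (y(a, j) = -8 + ((-5*a)*j + 0)/3 = -8 + (-5*a*j + 0)/3 = -8 + (-5*a*j)/3 = -8 - 5*a*j/3)
S(o) = (-16 + o)*(-8 + o) (S(o) = (-16 + o)*((-8 - 5/3*o*0) + o) = (-16 + o)*((-8 + 0) + o) = (-16 + o)*(-8 + o))
13548 + S(-36/99 - 27/(-91)) = 13548 + (128 + (-36/99 - 27/(-91))² - 24*(-36/99 - 27/(-91))) = 13548 + (128 + (-36*1/99 - 27*(-1/91))² - 24*(-36*1/99 - 27*(-1/91))) = 13548 + (128 + (-4/11 + 27/91)² - 24*(-4/11 + 27/91)) = 13548 + (128 + (-67/1001)² - 24*(-67/1001)) = 13548 + (128 + 4489/1002001 + 1608/1001) = 13548 + 129870225/1002001 = 13704979773/1002001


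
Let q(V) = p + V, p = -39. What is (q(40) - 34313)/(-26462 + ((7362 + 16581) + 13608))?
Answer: -34312/11089 ≈ -3.0942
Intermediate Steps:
q(V) = -39 + V
(q(40) - 34313)/(-26462 + ((7362 + 16581) + 13608)) = ((-39 + 40) - 34313)/(-26462 + ((7362 + 16581) + 13608)) = (1 - 34313)/(-26462 + (23943 + 13608)) = -34312/(-26462 + 37551) = -34312/11089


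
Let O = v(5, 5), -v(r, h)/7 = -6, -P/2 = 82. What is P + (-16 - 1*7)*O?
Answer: -1130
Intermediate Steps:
P = -164 (P = -2*82 = -164)
v(r, h) = 42 (v(r, h) = -7*(-6) = 42)
O = 42
P + (-16 - 1*7)*O = -164 + (-16 - 1*7)*42 = -164 + (-16 - 7)*42 = -164 - 23*42 = -164 - 966 = -1130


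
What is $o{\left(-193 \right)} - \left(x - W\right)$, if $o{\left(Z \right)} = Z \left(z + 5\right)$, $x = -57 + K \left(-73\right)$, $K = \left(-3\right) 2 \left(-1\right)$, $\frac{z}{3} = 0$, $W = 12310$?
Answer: $11840$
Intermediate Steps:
$z = 0$ ($z = 3 \cdot 0 = 0$)
$K = 6$ ($K = \left(-6\right) \left(-1\right) = 6$)
$x = -495$ ($x = -57 + 6 \left(-73\right) = -57 - 438 = -495$)
$o{\left(Z \right)} = 5 Z$ ($o{\left(Z \right)} = Z \left(0 + 5\right) = Z 5 = 5 Z$)
$o{\left(-193 \right)} - \left(x - W\right) = 5 \left(-193\right) - \left(-495 - 12310\right) = -965 - \left(-495 - 12310\right) = -965 - -12805 = -965 + 12805 = 11840$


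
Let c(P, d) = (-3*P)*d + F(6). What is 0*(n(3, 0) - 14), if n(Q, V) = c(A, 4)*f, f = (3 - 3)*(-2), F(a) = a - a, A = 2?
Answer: 0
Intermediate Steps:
F(a) = 0
c(P, d) = -3*P*d (c(P, d) = (-3*P)*d + 0 = -3*P*d + 0 = -3*P*d)
f = 0 (f = 0*(-2) = 0)
n(Q, V) = 0 (n(Q, V) = -3*2*4*0 = -24*0 = 0)
0*(n(3, 0) - 14) = 0*(0 - 14) = 0*(-14) = 0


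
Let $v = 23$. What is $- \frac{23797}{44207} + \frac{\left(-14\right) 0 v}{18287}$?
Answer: $- \frac{23797}{44207} \approx -0.53831$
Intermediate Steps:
$- \frac{23797}{44207} + \frac{\left(-14\right) 0 v}{18287} = - \frac{23797}{44207} + \frac{\left(-14\right) 0 \cdot 23}{18287} = \left(-23797\right) \frac{1}{44207} + 0 \cdot 23 \cdot \frac{1}{18287} = - \frac{23797}{44207} + 0 \cdot \frac{1}{18287} = - \frac{23797}{44207} + 0 = - \frac{23797}{44207}$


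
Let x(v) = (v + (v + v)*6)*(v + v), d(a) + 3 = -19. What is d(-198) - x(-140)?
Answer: -509622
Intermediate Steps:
d(a) = -22 (d(a) = -3 - 19 = -22)
x(v) = 26*v**2 (x(v) = (v + (2*v)*6)*(2*v) = (v + 12*v)*(2*v) = (13*v)*(2*v) = 26*v**2)
d(-198) - x(-140) = -22 - 26*(-140)**2 = -22 - 26*19600 = -22 - 1*509600 = -22 - 509600 = -509622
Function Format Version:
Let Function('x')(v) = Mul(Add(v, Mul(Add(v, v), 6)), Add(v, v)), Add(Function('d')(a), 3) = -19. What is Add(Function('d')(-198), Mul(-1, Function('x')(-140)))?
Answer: -509622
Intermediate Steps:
Function('d')(a) = -22 (Function('d')(a) = Add(-3, -19) = -22)
Function('x')(v) = Mul(26, Pow(v, 2)) (Function('x')(v) = Mul(Add(v, Mul(Mul(2, v), 6)), Mul(2, v)) = Mul(Add(v, Mul(12, v)), Mul(2, v)) = Mul(Mul(13, v), Mul(2, v)) = Mul(26, Pow(v, 2)))
Add(Function('d')(-198), Mul(-1, Function('x')(-140))) = Add(-22, Mul(-1, Mul(26, Pow(-140, 2)))) = Add(-22, Mul(-1, Mul(26, 19600))) = Add(-22, Mul(-1, 509600)) = Add(-22, -509600) = -509622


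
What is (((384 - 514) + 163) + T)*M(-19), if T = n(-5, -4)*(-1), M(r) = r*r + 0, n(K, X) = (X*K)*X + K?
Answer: 42598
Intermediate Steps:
n(K, X) = K + K*X**2 (n(K, X) = (K*X)*X + K = K*X**2 + K = K + K*X**2)
M(r) = r**2 (M(r) = r**2 + 0 = r**2)
T = 85 (T = -5*(1 + (-4)**2)*(-1) = -5*(1 + 16)*(-1) = -5*17*(-1) = -85*(-1) = 85)
(((384 - 514) + 163) + T)*M(-19) = (((384 - 514) + 163) + 85)*(-19)**2 = ((-130 + 163) + 85)*361 = (33 + 85)*361 = 118*361 = 42598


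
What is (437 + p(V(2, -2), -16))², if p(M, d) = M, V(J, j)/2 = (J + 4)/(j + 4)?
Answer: 196249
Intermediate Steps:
V(J, j) = 2*(4 + J)/(4 + j) (V(J, j) = 2*((J + 4)/(j + 4)) = 2*((4 + J)/(4 + j)) = 2*(4 + J)/(4 + j))
(437 + p(V(2, -2), -16))² = (437 + 2*(4 + 2)/(4 - 2))² = (437 + 2*6/2)² = (437 + 2*(½)*6)² = (437 + 6)² = 443² = 196249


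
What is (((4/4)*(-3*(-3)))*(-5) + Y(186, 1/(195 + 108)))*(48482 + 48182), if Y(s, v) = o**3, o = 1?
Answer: -4253216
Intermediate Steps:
Y(s, v) = 1 (Y(s, v) = 1**3 = 1)
(((4/4)*(-3*(-3)))*(-5) + Y(186, 1/(195 + 108)))*(48482 + 48182) = (((4/4)*(-3*(-3)))*(-5) + 1)*(48482 + 48182) = (((4*(1/4))*9)*(-5) + 1)*96664 = ((1*9)*(-5) + 1)*96664 = (9*(-5) + 1)*96664 = (-45 + 1)*96664 = -44*96664 = -4253216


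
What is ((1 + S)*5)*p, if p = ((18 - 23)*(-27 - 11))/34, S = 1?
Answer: 950/17 ≈ 55.882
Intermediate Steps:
p = 95/17 (p = -5*(-38)*(1/34) = 190*(1/34) = 95/17 ≈ 5.5882)
((1 + S)*5)*p = ((1 + 1)*5)*(95/17) = (2*5)*(95/17) = 10*(95/17) = 950/17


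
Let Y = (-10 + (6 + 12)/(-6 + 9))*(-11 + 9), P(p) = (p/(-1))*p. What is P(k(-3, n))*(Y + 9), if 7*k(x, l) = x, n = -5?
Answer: -153/49 ≈ -3.1224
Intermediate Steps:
k(x, l) = x/7
P(p) = -p**2 (P(p) = (p*(-1))*p = (-p)*p = -p**2)
Y = 8 (Y = (-10 + 18/3)*(-2) = (-10 + 18*(1/3))*(-2) = (-10 + 6)*(-2) = -4*(-2) = 8)
P(k(-3, n))*(Y + 9) = (-((1/7)*(-3))**2)*(8 + 9) = -(-3/7)**2*17 = -1*9/49*17 = -9/49*17 = -153/49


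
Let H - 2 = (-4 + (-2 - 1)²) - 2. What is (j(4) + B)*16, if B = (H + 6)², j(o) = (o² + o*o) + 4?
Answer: 2512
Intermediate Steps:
H = 5 (H = 2 + ((-4 + (-2 - 1)²) - 2) = 2 + ((-4 + (-3)²) - 2) = 2 + ((-4 + 9) - 2) = 2 + (5 - 2) = 2 + 3 = 5)
j(o) = 4 + 2*o² (j(o) = (o² + o²) + 4 = 2*o² + 4 = 4 + 2*o²)
B = 121 (B = (5 + 6)² = 11² = 121)
(j(4) + B)*16 = ((4 + 2*4²) + 121)*16 = ((4 + 2*16) + 121)*16 = ((4 + 32) + 121)*16 = (36 + 121)*16 = 157*16 = 2512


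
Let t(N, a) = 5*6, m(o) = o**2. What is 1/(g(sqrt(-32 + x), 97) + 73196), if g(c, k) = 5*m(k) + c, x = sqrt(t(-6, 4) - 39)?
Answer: 1/(120241 + sqrt(-32 + 3*I)) ≈ 8.3166e-6 - 3.9e-10*I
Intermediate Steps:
t(N, a) = 30
x = 3*I (x = sqrt(30 - 39) = sqrt(-9) = 3*I ≈ 3.0*I)
g(c, k) = c + 5*k**2 (g(c, k) = 5*k**2 + c = c + 5*k**2)
1/(g(sqrt(-32 + x), 97) + 73196) = 1/((sqrt(-32 + 3*I) + 5*97**2) + 73196) = 1/((sqrt(-32 + 3*I) + 5*9409) + 73196) = 1/((sqrt(-32 + 3*I) + 47045) + 73196) = 1/((47045 + sqrt(-32 + 3*I)) + 73196) = 1/(120241 + sqrt(-32 + 3*I))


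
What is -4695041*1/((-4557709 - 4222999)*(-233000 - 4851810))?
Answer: -4695041/44648231845480 ≈ -1.0516e-7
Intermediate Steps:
-4695041*1/((-4557709 - 4222999)*(-233000 - 4851810)) = -4695041/((-5084810*(-8780708))) = -4695041/44648231845480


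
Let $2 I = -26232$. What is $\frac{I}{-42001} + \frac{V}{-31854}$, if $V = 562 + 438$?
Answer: $\frac{187898032}{668949927} \approx 0.28089$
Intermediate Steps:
$V = 1000$
$I = -13116$ ($I = \frac{1}{2} \left(-26232\right) = -13116$)
$\frac{I}{-42001} + \frac{V}{-31854} = - \frac{13116}{-42001} + \frac{1000}{-31854} = \left(-13116\right) \left(- \frac{1}{42001}\right) + 1000 \left(- \frac{1}{31854}\right) = \frac{13116}{42001} - \frac{500}{15927} = \frac{187898032}{668949927}$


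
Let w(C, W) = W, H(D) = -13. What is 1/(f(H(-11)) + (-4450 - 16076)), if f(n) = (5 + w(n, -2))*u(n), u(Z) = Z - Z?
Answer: -1/20526 ≈ -4.8719e-5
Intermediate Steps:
u(Z) = 0
f(n) = 0 (f(n) = (5 - 2)*0 = 3*0 = 0)
1/(f(H(-11)) + (-4450 - 16076)) = 1/(0 + (-4450 - 16076)) = 1/(0 - 20526) = 1/(-20526) = -1/20526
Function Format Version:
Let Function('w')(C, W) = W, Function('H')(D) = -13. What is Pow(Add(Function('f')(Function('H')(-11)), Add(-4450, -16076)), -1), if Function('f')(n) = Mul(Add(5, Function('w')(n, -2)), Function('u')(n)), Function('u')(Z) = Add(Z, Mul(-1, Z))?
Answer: Rational(-1, 20526) ≈ -4.8719e-5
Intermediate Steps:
Function('u')(Z) = 0
Function('f')(n) = 0 (Function('f')(n) = Mul(Add(5, -2), 0) = Mul(3, 0) = 0)
Pow(Add(Function('f')(Function('H')(-11)), Add(-4450, -16076)), -1) = Pow(Add(0, Add(-4450, -16076)), -1) = Pow(Add(0, -20526), -1) = Pow(-20526, -1) = Rational(-1, 20526)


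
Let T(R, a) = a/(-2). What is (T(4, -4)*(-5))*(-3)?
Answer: 30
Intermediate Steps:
T(R, a) = -a/2 (T(R, a) = a*(-½) = -a/2)
(T(4, -4)*(-5))*(-3) = (-½*(-4)*(-5))*(-3) = (2*(-5))*(-3) = -10*(-3) = 30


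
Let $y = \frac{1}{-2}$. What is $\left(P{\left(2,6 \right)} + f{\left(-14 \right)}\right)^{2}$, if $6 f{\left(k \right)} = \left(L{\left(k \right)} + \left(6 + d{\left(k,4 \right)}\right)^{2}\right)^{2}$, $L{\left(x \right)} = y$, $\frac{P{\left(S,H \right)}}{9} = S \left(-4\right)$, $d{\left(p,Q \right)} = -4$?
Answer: $\frac{2819041}{576} \approx 4894.2$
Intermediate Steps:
$P{\left(S,H \right)} = - 36 S$ ($P{\left(S,H \right)} = 9 S \left(-4\right) = 9 \left(- 4 S\right) = - 36 S$)
$y = - \frac{1}{2} \approx -0.5$
$L{\left(x \right)} = - \frac{1}{2}$
$f{\left(k \right)} = \frac{49}{24}$ ($f{\left(k \right)} = \frac{\left(- \frac{1}{2} + \left(6 - 4\right)^{2}\right)^{2}}{6} = \frac{\left(- \frac{1}{2} + 2^{2}\right)^{2}}{6} = \frac{\left(- \frac{1}{2} + 4\right)^{2}}{6} = \frac{\left(\frac{7}{2}\right)^{2}}{6} = \frac{1}{6} \cdot \frac{49}{4} = \frac{49}{24}$)
$\left(P{\left(2,6 \right)} + f{\left(-14 \right)}\right)^{2} = \left(\left(-36\right) 2 + \frac{49}{24}\right)^{2} = \left(-72 + \frac{49}{24}\right)^{2} = \left(- \frac{1679}{24}\right)^{2} = \frac{2819041}{576}$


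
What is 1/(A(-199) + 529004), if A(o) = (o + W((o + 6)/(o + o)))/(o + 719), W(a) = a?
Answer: 206960/109482588831 ≈ 1.8903e-6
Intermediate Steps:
A(o) = (o + (6 + o)/(2*o))/(719 + o) (A(o) = (o + (o + 6)/(o + o))/(o + 719) = (o + (6 + o)/((2*o)))/(719 + o) = (o + (6 + o)*(1/(2*o)))/(719 + o) = (o + (6 + o)/(2*o))/(719 + o))
1/(A(-199) + 529004) = 1/((3 + (-199)² + (½)*(-199))/((-199)*(719 - 199)) + 529004) = 1/(-1/199*(3 + 39601 - 199/2)/520 + 529004) = 1/(-1/199*1/520*79009/2 + 529004) = 1/(-79009/206960 + 529004) = 1/(109482588831/206960) = 206960/109482588831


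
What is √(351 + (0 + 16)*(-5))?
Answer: √271 ≈ 16.462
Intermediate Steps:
√(351 + (0 + 16)*(-5)) = √(351 + 16*(-5)) = √(351 - 80) = √271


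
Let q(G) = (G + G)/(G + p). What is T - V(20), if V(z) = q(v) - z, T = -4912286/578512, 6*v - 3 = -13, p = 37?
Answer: 177882061/15330568 ≈ 11.603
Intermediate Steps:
v = -5/3 (v = ½ + (⅙)*(-13) = ½ - 13/6 = -5/3 ≈ -1.6667)
q(G) = 2*G/(37 + G) (q(G) = (G + G)/(G + 37) = (2*G)/(37 + G) = 2*G/(37 + G))
T = -2456143/289256 (T = -4912286*1/578512 = -2456143/289256 ≈ -8.4912)
V(z) = -5/53 - z (V(z) = 2*(-5/3)/(37 - 5/3) - z = 2*(-5/3)/(106/3) - z = 2*(-5/3)*(3/106) - z = -5/53 - z)
T - V(20) = -2456143/289256 - (-5/53 - 1*20) = -2456143/289256 - (-5/53 - 20) = -2456143/289256 - 1*(-1065/53) = -2456143/289256 + 1065/53 = 177882061/15330568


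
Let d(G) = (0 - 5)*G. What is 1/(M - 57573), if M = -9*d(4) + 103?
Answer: -1/57290 ≈ -1.7455e-5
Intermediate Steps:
d(G) = -5*G
M = 283 (M = -(-45)*4 + 103 = -9*(-20) + 103 = 180 + 103 = 283)
1/(M - 57573) = 1/(283 - 57573) = 1/(-57290) = -1/57290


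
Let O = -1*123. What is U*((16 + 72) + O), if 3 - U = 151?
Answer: 5180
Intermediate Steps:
O = -123
U = -148 (U = 3 - 1*151 = 3 - 151 = -148)
U*((16 + 72) + O) = -148*((16 + 72) - 123) = -148*(88 - 123) = -148*(-35) = 5180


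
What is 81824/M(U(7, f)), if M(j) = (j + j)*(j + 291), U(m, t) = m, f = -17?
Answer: 20456/1043 ≈ 19.613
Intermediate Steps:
M(j) = 2*j*(291 + j) (M(j) = (2*j)*(291 + j) = 2*j*(291 + j))
81824/M(U(7, f)) = 81824/((2*7*(291 + 7))) = 81824/((2*7*298)) = 81824/4172 = 81824*(1/4172) = 20456/1043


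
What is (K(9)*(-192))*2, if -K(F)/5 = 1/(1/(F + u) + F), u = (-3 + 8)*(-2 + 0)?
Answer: 240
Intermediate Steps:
u = -10 (u = 5*(-2) = -10)
K(F) = -5/(F + 1/(-10 + F)) (K(F) = -5/(1/(F - 10) + F) = -5/(1/(-10 + F) + F) = -5/(F + 1/(-10 + F)))
(K(9)*(-192))*2 = ((5*(10 - 1*9)/(1 + 9² - 10*9))*(-192))*2 = ((5*(10 - 9)/(1 + 81 - 90))*(-192))*2 = ((5*1/(-8))*(-192))*2 = ((5*(-⅛)*1)*(-192))*2 = -5/8*(-192)*2 = 120*2 = 240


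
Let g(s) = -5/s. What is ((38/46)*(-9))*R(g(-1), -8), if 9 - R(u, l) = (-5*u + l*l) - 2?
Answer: 4788/23 ≈ 208.17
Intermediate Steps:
R(u, l) = 11 - l² + 5*u (R(u, l) = 9 - ((-5*u + l*l) - 2) = 9 - ((-5*u + l²) - 2) = 9 - ((l² - 5*u) - 2) = 9 - (-2 + l² - 5*u) = 9 + (2 - l² + 5*u) = 11 - l² + 5*u)
((38/46)*(-9))*R(g(-1), -8) = ((38/46)*(-9))*(11 - 1*(-8)² + 5*(-5/(-1))) = ((38*(1/46))*(-9))*(11 - 1*64 + 5*(-5*(-1))) = ((19/23)*(-9))*(11 - 64 + 5*5) = -171*(11 - 64 + 25)/23 = -171/23*(-28) = 4788/23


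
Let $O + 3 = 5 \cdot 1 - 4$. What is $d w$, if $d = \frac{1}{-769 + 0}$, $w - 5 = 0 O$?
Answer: $- \frac{5}{769} \approx -0.006502$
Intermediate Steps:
$O = -2$ ($O = -3 + \left(5 \cdot 1 - 4\right) = -3 + \left(5 - 4\right) = -3 + 1 = -2$)
$w = 5$ ($w = 5 + 0 \left(-2\right) = 5 + 0 = 5$)
$d = - \frac{1}{769}$ ($d = \frac{1}{-769} = - \frac{1}{769} \approx -0.0013004$)
$d w = \left(- \frac{1}{769}\right) 5 = - \frac{5}{769}$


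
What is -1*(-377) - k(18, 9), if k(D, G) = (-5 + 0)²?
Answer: 352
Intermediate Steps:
k(D, G) = 25 (k(D, G) = (-5)² = 25)
-1*(-377) - k(18, 9) = -1*(-377) - 1*25 = 377 - 25 = 352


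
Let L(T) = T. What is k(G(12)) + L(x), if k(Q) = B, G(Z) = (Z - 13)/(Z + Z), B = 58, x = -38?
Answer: 20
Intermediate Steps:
G(Z) = (-13 + Z)/(2*Z) (G(Z) = (-13 + Z)/((2*Z)) = (-13 + Z)*(1/(2*Z)) = (-13 + Z)/(2*Z))
k(Q) = 58
k(G(12)) + L(x) = 58 - 38 = 20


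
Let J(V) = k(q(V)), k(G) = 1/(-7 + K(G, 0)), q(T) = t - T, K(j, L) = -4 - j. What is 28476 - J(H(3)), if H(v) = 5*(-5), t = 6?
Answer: 1195993/42 ≈ 28476.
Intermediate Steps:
q(T) = 6 - T
H(v) = -25
k(G) = 1/(-11 - G) (k(G) = 1/(-7 + (-4 - G)) = 1/(-11 - G))
J(V) = -1/(17 - V) (J(V) = -1/(11 + (6 - V)) = -1/(17 - V))
28476 - J(H(3)) = 28476 - 1/(-17 - 25) = 28476 - 1/(-42) = 28476 - 1*(-1/42) = 28476 + 1/42 = 1195993/42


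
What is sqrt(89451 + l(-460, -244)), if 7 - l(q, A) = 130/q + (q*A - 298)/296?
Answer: sqrt(258047590511)/1702 ≈ 298.46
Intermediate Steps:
l(q, A) = 1185/148 - 130/q - A*q/296 (l(q, A) = 7 - (130/q + (q*A - 298)/296) = 7 - (130/q + (A*q - 298)*(1/296)) = 7 - (130/q + (-298 + A*q)*(1/296)) = 7 - (130/q + (-149/148 + A*q/296)) = 7 - (-149/148 + 130/q + A*q/296) = 7 + (149/148 - 130/q - A*q/296) = 1185/148 - 130/q - A*q/296)
sqrt(89451 + l(-460, -244)) = sqrt(89451 + (1185/148 - 130/(-460) - 1/296*(-244)*(-460))) = sqrt(89451 + (1185/148 - 130*(-1/460) - 14030/37)) = sqrt(89451 + (1185/148 + 13/46 - 14030/37)) = sqrt(89451 - 1262543/3404) = sqrt(303228661/3404) = sqrt(258047590511)/1702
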